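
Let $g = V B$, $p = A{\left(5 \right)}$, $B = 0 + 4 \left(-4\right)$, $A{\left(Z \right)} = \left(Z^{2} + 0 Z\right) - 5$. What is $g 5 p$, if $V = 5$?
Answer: $-8000$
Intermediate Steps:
$A{\left(Z \right)} = -5 + Z^{2}$ ($A{\left(Z \right)} = \left(Z^{2} + 0\right) - 5 = Z^{2} - 5 = -5 + Z^{2}$)
$B = -16$ ($B = 0 - 16 = -16$)
$p = 20$ ($p = -5 + 5^{2} = -5 + 25 = 20$)
$g = -80$ ($g = 5 \left(-16\right) = -80$)
$g 5 p = - 80 \cdot 5 \cdot 20 = \left(-80\right) 100 = -8000$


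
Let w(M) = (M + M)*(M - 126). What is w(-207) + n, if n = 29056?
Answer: 166918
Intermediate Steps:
w(M) = 2*M*(-126 + M) (w(M) = (2*M)*(-126 + M) = 2*M*(-126 + M))
w(-207) + n = 2*(-207)*(-126 - 207) + 29056 = 2*(-207)*(-333) + 29056 = 137862 + 29056 = 166918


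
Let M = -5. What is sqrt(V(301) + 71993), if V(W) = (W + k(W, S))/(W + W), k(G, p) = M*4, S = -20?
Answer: 3*sqrt(2898968926)/602 ≈ 268.32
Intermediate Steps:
k(G, p) = -20 (k(G, p) = -5*4 = -20)
V(W) = (-20 + W)/(2*W) (V(W) = (W - 20)/(W + W) = (-20 + W)/((2*W)) = (-20 + W)*(1/(2*W)) = (-20 + W)/(2*W))
sqrt(V(301) + 71993) = sqrt((1/2)*(-20 + 301)/301 + 71993) = sqrt((1/2)*(1/301)*281 + 71993) = sqrt(281/602 + 71993) = sqrt(43340067/602) = 3*sqrt(2898968926)/602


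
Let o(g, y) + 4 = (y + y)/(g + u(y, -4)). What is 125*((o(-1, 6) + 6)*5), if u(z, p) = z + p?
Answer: 8750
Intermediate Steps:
u(z, p) = p + z
o(g, y) = -4 + 2*y/(-4 + g + y) (o(g, y) = -4 + (y + y)/(g + (-4 + y)) = -4 + (2*y)/(-4 + g + y) = -4 + 2*y/(-4 + g + y))
125*((o(-1, 6) + 6)*5) = 125*((2*(8 - 1*6 - 2*(-1))/(-4 - 1 + 6) + 6)*5) = 125*((2*(8 - 6 + 2)/1 + 6)*5) = 125*((2*1*4 + 6)*5) = 125*((8 + 6)*5) = 125*(14*5) = 125*70 = 8750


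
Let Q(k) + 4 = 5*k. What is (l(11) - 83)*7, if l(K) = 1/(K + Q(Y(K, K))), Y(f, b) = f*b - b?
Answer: -323610/557 ≈ -580.99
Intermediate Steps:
Y(f, b) = -b + b*f (Y(f, b) = b*f - b = -b + b*f)
Q(k) = -4 + 5*k
l(K) = 1/(-4 + K + 5*K*(-1 + K)) (l(K) = 1/(K + (-4 + 5*(K*(-1 + K)))) = 1/(K + (-4 + 5*K*(-1 + K))) = 1/(-4 + K + 5*K*(-1 + K)))
(l(11) - 83)*7 = (1/(-4 + 11 + 5*11*(-1 + 11)) - 83)*7 = (1/(-4 + 11 + 5*11*10) - 83)*7 = (1/(-4 + 11 + 550) - 83)*7 = (1/557 - 83)*7 = -46230/557*7 = -323610/557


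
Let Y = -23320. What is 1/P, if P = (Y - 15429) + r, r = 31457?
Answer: -1/7292 ≈ -0.00013714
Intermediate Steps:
P = -7292 (P = (-23320 - 15429) + 31457 = -38749 + 31457 = -7292)
1/P = 1/(-7292) = -1/7292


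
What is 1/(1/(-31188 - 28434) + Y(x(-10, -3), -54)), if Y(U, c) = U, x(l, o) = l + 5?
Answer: -59622/298111 ≈ -0.20000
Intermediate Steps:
x(l, o) = 5 + l
1/(1/(-31188 - 28434) + Y(x(-10, -3), -54)) = 1/(1/(-31188 - 28434) + (5 - 10)) = 1/(1/(-59622) - 5) = 1/(-1/59622 - 5) = 1/(-298111/59622) = -59622/298111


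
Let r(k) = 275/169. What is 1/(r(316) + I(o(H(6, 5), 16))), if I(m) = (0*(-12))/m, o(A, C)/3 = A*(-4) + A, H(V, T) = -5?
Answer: 169/275 ≈ 0.61455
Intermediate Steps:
o(A, C) = -9*A (o(A, C) = 3*(A*(-4) + A) = 3*(-4*A + A) = 3*(-3*A) = -9*A)
r(k) = 275/169 (r(k) = 275*(1/169) = 275/169)
I(m) = 0 (I(m) = 0/m = 0)
1/(r(316) + I(o(H(6, 5), 16))) = 1/(275/169 + 0) = 1/(275/169) = 169/275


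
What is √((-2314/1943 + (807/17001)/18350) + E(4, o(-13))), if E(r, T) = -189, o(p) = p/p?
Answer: I*√310580352250507093248282/40410300270 ≈ 13.791*I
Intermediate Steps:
o(p) = 1
√((-2314/1943 + (807/17001)/18350) + E(4, o(-13))) = √((-2314/1943 + (807/17001)/18350) - 189) = √((-2314*1/1943 + (807*(1/17001))*(1/18350)) - 189) = √((-2314/1943 + (269/5667)*(1/18350)) - 189) = √((-2314/1943 + 269/103989450) - 189) = √(-240631064633/202051501350 - 189) = √(-38428364819783/202051501350) = I*√310580352250507093248282/40410300270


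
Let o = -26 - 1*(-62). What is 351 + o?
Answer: 387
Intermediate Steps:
o = 36 (o = -26 + 62 = 36)
351 + o = 351 + 36 = 387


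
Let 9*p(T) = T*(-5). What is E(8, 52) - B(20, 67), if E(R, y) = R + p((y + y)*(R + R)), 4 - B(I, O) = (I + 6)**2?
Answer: -2200/9 ≈ -244.44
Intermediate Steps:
B(I, O) = 4 - (6 + I)**2 (B(I, O) = 4 - (I + 6)**2 = 4 - (6 + I)**2)
p(T) = -5*T/9 (p(T) = (T*(-5))/9 = (-5*T)/9 = -5*T/9)
E(R, y) = R - 20*R*y/9 (E(R, y) = R - 5*(y + y)*(R + R)/9 = R - 5*2*y*2*R/9 = R - 20*R*y/9)
E(8, 52) - B(20, 67) = (1/9)*8*(9 - 20*52) - (4 - (6 + 20)**2) = (1/9)*8*(9 - 1040) - (4 - 1*26**2) = (1/9)*8*(-1031) - (4 - 1*676) = -8248/9 - (4 - 676) = -8248/9 - 1*(-672) = -8248/9 + 672 = -2200/9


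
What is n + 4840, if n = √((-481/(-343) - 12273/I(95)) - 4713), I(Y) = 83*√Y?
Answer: 4840 + √(-703337467780850 - 232351024605*√95)/386365 ≈ 4840.0 + 68.751*I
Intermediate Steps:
n = √(-1616078/343 - 12273*√95/7885) (n = √((-481/(-343) - 12273*√95/7885) - 4713) = √((-481*(-1/343) - 12273*√95/7885) - 4713) = √((481/343 - 12273*√95/7885) - 4713) = √(-1616078/343 - 12273*√95/7885) ≈ 68.751*I)
n + 4840 = √(-703337467780850 - 232351024605*√95)/386365 + 4840 = 4840 + √(-703337467780850 - 232351024605*√95)/386365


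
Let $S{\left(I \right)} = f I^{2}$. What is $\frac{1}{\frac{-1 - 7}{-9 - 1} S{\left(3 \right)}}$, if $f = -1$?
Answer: $- \frac{5}{36} \approx -0.13889$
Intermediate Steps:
$S{\left(I \right)} = - I^{2}$
$\frac{1}{\frac{-1 - 7}{-9 - 1} S{\left(3 \right)}} = \frac{1}{\frac{-1 - 7}{-9 - 1} \left(- 3^{2}\right)} = \frac{1}{- \frac{8}{-10} \left(\left(-1\right) 9\right)} = \frac{1}{\left(-8\right) \left(- \frac{1}{10}\right) \left(-9\right)} = \frac{1}{\frac{4}{5} \left(-9\right)} = \frac{1}{- \frac{36}{5}} = - \frac{5}{36}$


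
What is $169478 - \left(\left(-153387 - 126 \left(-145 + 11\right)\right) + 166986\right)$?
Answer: $138995$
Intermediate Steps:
$169478 - \left(\left(-153387 - 126 \left(-145 + 11\right)\right) + 166986\right) = 169478 - \left(\left(-153387 - -16884\right) + 166986\right) = 169478 - \left(\left(-153387 + 16884\right) + 166986\right) = 169478 - \left(-136503 + 166986\right) = 169478 - 30483 = 138995$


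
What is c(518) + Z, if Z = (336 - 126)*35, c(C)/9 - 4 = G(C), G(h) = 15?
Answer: 7521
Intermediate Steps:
c(C) = 171 (c(C) = 36 + 9*15 = 36 + 135 = 171)
Z = 7350 (Z = 210*35 = 7350)
c(518) + Z = 171 + 7350 = 7521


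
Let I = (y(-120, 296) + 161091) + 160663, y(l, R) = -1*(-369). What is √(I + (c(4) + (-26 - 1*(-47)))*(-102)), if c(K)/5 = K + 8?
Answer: √313861 ≈ 560.23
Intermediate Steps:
y(l, R) = 369
I = 322123 (I = (369 + 161091) + 160663 = 161460 + 160663 = 322123)
c(K) = 40 + 5*K (c(K) = 5*(K + 8) = 5*(8 + K) = 40 + 5*K)
√(I + (c(4) + (-26 - 1*(-47)))*(-102)) = √(322123 + ((40 + 5*4) + (-26 - 1*(-47)))*(-102)) = √(322123 + ((40 + 20) + (-26 + 47))*(-102)) = √(322123 + (60 + 21)*(-102)) = √(322123 + 81*(-102)) = √(322123 - 8262) = √313861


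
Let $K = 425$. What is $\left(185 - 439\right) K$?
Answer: $-107950$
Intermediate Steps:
$\left(185 - 439\right) K = \left(185 - 439\right) 425 = \left(-254\right) 425 = -107950$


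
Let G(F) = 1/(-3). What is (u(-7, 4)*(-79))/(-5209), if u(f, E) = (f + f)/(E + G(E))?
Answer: -3318/57299 ≈ -0.057907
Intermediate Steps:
G(F) = -1/3
u(f, E) = 2*f/(-1/3 + E) (u(f, E) = (f + f)/(E - 1/3) = (2*f)/(-1/3 + E) = 2*f/(-1/3 + E))
(u(-7, 4)*(-79))/(-5209) = ((6*(-7)/(-1 + 3*4))*(-79))/(-5209) = ((6*(-7)/(-1 + 12))*(-79))*(-1/5209) = ((6*(-7)/11)*(-79))*(-1/5209) = ((6*(-7)*(1/11))*(-79))*(-1/5209) = -42/11*(-79)*(-1/5209) = (3318/11)*(-1/5209) = -3318/57299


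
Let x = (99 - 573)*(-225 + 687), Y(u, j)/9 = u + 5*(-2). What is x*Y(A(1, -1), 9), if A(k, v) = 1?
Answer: 17738028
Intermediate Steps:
Y(u, j) = -90 + 9*u (Y(u, j) = 9*(u + 5*(-2)) = 9*(u - 10) = 9*(-10 + u) = -90 + 9*u)
x = -218988 (x = -474*462 = -218988)
x*Y(A(1, -1), 9) = -218988*(-90 + 9*1) = -218988*(-90 + 9) = -218988*(-81) = 17738028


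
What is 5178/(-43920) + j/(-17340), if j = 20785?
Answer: -2785177/2115480 ≈ -1.3166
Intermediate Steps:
5178/(-43920) + j/(-17340) = 5178/(-43920) + 20785/(-17340) = 5178*(-1/43920) + 20785*(-1/17340) = -863/7320 - 4157/3468 = -2785177/2115480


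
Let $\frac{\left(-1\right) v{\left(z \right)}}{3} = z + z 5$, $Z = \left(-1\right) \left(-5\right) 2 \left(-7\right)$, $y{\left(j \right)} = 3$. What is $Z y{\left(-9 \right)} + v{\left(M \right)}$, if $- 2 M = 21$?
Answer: $-21$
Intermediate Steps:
$M = - \frac{21}{2}$ ($M = \left(- \frac{1}{2}\right) 21 = - \frac{21}{2} \approx -10.5$)
$Z = -70$ ($Z = 5 \cdot 2 \left(-7\right) = 10 \left(-7\right) = -70$)
$v{\left(z \right)} = - 18 z$ ($v{\left(z \right)} = - 3 \left(z + z 5\right) = - 3 \left(z + 5 z\right) = - 3 \cdot 6 z = - 18 z$)
$Z y{\left(-9 \right)} + v{\left(M \right)} = \left(-70\right) 3 - -189 = -210 + 189 = -21$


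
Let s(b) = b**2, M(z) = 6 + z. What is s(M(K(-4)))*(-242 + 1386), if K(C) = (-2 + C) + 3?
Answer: 10296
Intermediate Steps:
K(C) = 1 + C
s(M(K(-4)))*(-242 + 1386) = (6 + (1 - 4))**2*(-242 + 1386) = (6 - 3)**2*1144 = 3**2*1144 = 9*1144 = 10296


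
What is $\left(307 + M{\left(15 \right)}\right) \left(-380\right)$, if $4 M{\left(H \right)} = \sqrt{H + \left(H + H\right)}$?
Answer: $-116660 - 285 \sqrt{5} \approx -1.173 \cdot 10^{5}$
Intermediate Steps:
$M{\left(H \right)} = \frac{\sqrt{3} \sqrt{H}}{4}$ ($M{\left(H \right)} = \frac{\sqrt{H + \left(H + H\right)}}{4} = \frac{\sqrt{H + 2 H}}{4} = \frac{\sqrt{3 H}}{4} = \frac{\sqrt{3} \sqrt{H}}{4}$)
$\left(307 + M{\left(15 \right)}\right) \left(-380\right) = \left(307 + \frac{\sqrt{3} \sqrt{15}}{4}\right) \left(-380\right) = \left(307 + \frac{3 \sqrt{5}}{4}\right) \left(-380\right) = -116660 - 285 \sqrt{5}$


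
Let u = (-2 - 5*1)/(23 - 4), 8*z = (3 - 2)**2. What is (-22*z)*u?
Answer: 77/76 ≈ 1.0132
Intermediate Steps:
z = 1/8 (z = (3 - 2)**2/8 = (1/8)*1**2 = (1/8)*1 = 1/8 ≈ 0.12500)
u = -7/19 (u = (-2 - 5)/19 = -7*1/19 = -7/19 ≈ -0.36842)
(-22*z)*u = -22*1/8*(-7/19) = -11/4*(-7/19) = 77/76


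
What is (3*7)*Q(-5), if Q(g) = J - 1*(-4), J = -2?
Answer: 42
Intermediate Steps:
Q(g) = 2 (Q(g) = -2 - 1*(-4) = -2 + 4 = 2)
(3*7)*Q(-5) = (3*7)*2 = 21*2 = 42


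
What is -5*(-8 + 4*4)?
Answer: -40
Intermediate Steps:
-5*(-8 + 4*4) = -5*(-8 + 16) = -5*8 = -40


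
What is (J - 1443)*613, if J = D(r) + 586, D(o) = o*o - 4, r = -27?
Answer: -80916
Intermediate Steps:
D(o) = -4 + o² (D(o) = o² - 4 = -4 + o²)
J = 1311 (J = (-4 + (-27)²) + 586 = (-4 + 729) + 586 = 725 + 586 = 1311)
(J - 1443)*613 = (1311 - 1443)*613 = -132*613 = -80916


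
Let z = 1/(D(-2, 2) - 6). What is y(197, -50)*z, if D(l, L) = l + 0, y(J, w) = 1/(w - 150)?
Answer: 1/1600 ≈ 0.00062500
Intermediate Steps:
y(J, w) = 1/(-150 + w)
D(l, L) = l
z = -⅛ (z = 1/(-2 - 6) = 1/(-8) = -⅛ ≈ -0.12500)
y(197, -50)*z = -⅛/(-150 - 50) = -⅛/(-200) = -1/200*(-⅛) = 1/1600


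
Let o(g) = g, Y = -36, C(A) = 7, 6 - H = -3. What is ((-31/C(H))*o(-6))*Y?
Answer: -6696/7 ≈ -956.57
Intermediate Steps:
H = 9 (H = 6 - 1*(-3) = 6 + 3 = 9)
((-31/C(H))*o(-6))*Y = (-31/7*(-6))*(-36) = (-31*1/7*(-6))*(-36) = -31/7*(-6)*(-36) = (186/7)*(-36) = -6696/7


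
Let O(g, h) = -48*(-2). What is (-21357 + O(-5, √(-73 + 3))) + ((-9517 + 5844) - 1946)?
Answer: -26880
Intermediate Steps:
O(g, h) = 96
(-21357 + O(-5, √(-73 + 3))) + ((-9517 + 5844) - 1946) = (-21357 + 96) + ((-9517 + 5844) - 1946) = -21261 + (-3673 - 1946) = -21261 - 5619 = -26880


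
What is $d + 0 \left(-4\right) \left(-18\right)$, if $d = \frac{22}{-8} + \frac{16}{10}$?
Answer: $- \frac{23}{20} \approx -1.15$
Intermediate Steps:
$d = - \frac{23}{20}$ ($d = 22 \left(- \frac{1}{8}\right) + 16 \cdot \frac{1}{10} = - \frac{11}{4} + \frac{8}{5} = - \frac{23}{20} \approx -1.15$)
$d + 0 \left(-4\right) \left(-18\right) = - \frac{23}{20} + 0 \left(-4\right) \left(-18\right) = - \frac{23}{20} + 0 \left(-18\right) = - \frac{23}{20} + 0 = - \frac{23}{20}$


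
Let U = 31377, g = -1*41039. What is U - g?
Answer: 72416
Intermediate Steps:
g = -41039
U - g = 31377 - 1*(-41039) = 31377 + 41039 = 72416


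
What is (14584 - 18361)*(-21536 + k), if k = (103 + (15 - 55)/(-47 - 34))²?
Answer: 89417965813/2187 ≈ 4.0886e+7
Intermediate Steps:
k = 70274689/6561 (k = (103 - 40/(-81))² = (103 - 40*(-1/81))² = (103 + 40/81)² = (8383/81)² = 70274689/6561 ≈ 10711.)
(14584 - 18361)*(-21536 + k) = (14584 - 18361)*(-21536 + 70274689/6561) = -3777*(-71023007/6561) = 89417965813/2187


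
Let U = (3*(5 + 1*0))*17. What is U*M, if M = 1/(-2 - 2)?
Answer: -255/4 ≈ -63.750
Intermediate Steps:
M = -¼ (M = 1/(-4) = -¼ ≈ -0.25000)
U = 255 (U = (3*(5 + 0))*17 = (3*5)*17 = 15*17 = 255)
U*M = 255*(-¼) = -255/4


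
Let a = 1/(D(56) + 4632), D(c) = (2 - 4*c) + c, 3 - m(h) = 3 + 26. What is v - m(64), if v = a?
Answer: 116117/4466 ≈ 26.000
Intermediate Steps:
m(h) = -26 (m(h) = 3 - (3 + 26) = 3 - 1*29 = 3 - 29 = -26)
D(c) = 2 - 3*c
a = 1/4466 (a = 1/((2 - 3*56) + 4632) = 1/((2 - 168) + 4632) = 1/(-166 + 4632) = 1/4466 ≈ 0.00022391)
v = 1/4466 ≈ 0.00022391
v - m(64) = 1/4466 - 1*(-26) = 1/4466 + 26 = 116117/4466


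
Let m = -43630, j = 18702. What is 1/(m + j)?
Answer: -1/24928 ≈ -4.0116e-5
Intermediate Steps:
1/(m + j) = 1/(-43630 + 18702) = 1/(-24928) = -1/24928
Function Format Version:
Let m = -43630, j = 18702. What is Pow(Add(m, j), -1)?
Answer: Rational(-1, 24928) ≈ -4.0116e-5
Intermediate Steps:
Pow(Add(m, j), -1) = Pow(Add(-43630, 18702), -1) = Pow(-24928, -1) = Rational(-1, 24928)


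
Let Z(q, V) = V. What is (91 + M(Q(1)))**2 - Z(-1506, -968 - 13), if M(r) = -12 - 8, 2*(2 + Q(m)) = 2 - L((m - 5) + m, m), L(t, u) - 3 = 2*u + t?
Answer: 6022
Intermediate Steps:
L(t, u) = 3 + t + 2*u (L(t, u) = 3 + (2*u + t) = 3 + (t + 2*u) = 3 + t + 2*u)
Q(m) = -2*m (Q(m) = -2 + (2 - (3 + ((m - 5) + m) + 2*m))/2 = -2 + (2 - (3 + ((-5 + m) + m) + 2*m))/2 = -2 + (2 - (3 + (-5 + 2*m) + 2*m))/2 = -2 + (2 - (-2 + 4*m))/2 = -2 + (2 + (2 - 4*m))/2 = -2 + (4 - 4*m)/2 = -2 + (2 - 2*m) = -2*m)
M(r) = -20
(91 + M(Q(1)))**2 - Z(-1506, -968 - 13) = (91 - 20)**2 - (-968 - 13) = 71**2 - 1*(-981) = 5041 + 981 = 6022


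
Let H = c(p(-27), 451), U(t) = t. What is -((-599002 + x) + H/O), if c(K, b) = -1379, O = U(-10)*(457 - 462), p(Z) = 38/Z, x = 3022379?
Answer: -121167471/50 ≈ -2.4233e+6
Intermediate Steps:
O = 50 (O = -10*(457 - 462) = -10*(-5) = 50)
H = -1379
-((-599002 + x) + H/O) = -((-599002 + 3022379) - 1379/50) = -(2423377 - 1379*1/50) = -(2423377 - 1379/50) = -1*121167471/50 = -121167471/50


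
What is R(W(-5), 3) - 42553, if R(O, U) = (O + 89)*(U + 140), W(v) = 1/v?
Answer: -149273/5 ≈ -29855.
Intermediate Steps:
R(O, U) = (89 + O)*(140 + U)
R(W(-5), 3) - 42553 = (12460 + 89*3 + 140/(-5) + 3/(-5)) - 42553 = (12460 + 267 + 140*(-1/5) - 1/5*3) - 42553 = (12460 + 267 - 28 - 3/5) - 42553 = 63492/5 - 42553 = -149273/5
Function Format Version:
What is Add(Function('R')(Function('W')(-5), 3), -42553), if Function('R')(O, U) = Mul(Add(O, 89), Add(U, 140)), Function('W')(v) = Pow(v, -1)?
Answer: Rational(-149273, 5) ≈ -29855.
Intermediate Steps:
Function('R')(O, U) = Mul(Add(89, O), Add(140, U))
Add(Function('R')(Function('W')(-5), 3), -42553) = Add(Add(12460, Mul(89, 3), Mul(140, Pow(-5, -1)), Mul(Pow(-5, -1), 3)), -42553) = Add(Add(12460, 267, Mul(140, Rational(-1, 5)), Mul(Rational(-1, 5), 3)), -42553) = Add(Add(12460, 267, -28, Rational(-3, 5)), -42553) = Add(Rational(63492, 5), -42553) = Rational(-149273, 5)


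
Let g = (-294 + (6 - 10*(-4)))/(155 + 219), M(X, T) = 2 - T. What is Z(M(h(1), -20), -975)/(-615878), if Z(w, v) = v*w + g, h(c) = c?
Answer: 2005637/57584593 ≈ 0.034829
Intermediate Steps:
g = -124/187 (g = (-294 + (6 + 40))/374 = (-294 + 46)*(1/374) = -248*1/374 = -124/187 ≈ -0.66310)
Z(w, v) = -124/187 + v*w (Z(w, v) = v*w - 124/187 = -124/187 + v*w)
Z(M(h(1), -20), -975)/(-615878) = (-124/187 - 975*(2 - 1*(-20)))/(-615878) = (-124/187 - 975*(2 + 20))*(-1/615878) = (-124/187 - 975*22)*(-1/615878) = (-124/187 - 21450)*(-1/615878) = -4011274/187*(-1/615878) = 2005637/57584593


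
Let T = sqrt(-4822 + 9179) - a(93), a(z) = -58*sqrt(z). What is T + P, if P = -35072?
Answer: -35072 + sqrt(4357) + 58*sqrt(93) ≈ -34447.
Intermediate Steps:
T = sqrt(4357) + 58*sqrt(93) (T = sqrt(-4822 + 9179) - (-58)*sqrt(93) = sqrt(4357) + 58*sqrt(93) ≈ 625.34)
T + P = (sqrt(4357) + 58*sqrt(93)) - 35072 = -35072 + sqrt(4357) + 58*sqrt(93)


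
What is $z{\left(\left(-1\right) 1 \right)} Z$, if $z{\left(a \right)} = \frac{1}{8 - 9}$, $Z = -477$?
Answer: $477$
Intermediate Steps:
$z{\left(a \right)} = -1$ ($z{\left(a \right)} = \frac{1}{-1} = -1$)
$z{\left(\left(-1\right) 1 \right)} Z = \left(-1\right) \left(-477\right) = 477$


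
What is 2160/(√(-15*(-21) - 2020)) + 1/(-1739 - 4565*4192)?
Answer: -1/26426368 - 432*I*√1705/341 ≈ -3.7841e-8 - 52.311*I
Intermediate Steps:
2160/(√(-15*(-21) - 2020)) + 1/(-1739 - 4565*4192) = 2160/(√(315 - 2020)) + (1/4192)/(-6304) = 2160/(√(-1705)) - 1/6304*1/4192 = 2160/((I*√1705)) - 1/26426368 = 2160*(-I*√1705/1705) - 1/26426368 = -432*I*√1705/341 - 1/26426368 = -1/26426368 - 432*I*√1705/341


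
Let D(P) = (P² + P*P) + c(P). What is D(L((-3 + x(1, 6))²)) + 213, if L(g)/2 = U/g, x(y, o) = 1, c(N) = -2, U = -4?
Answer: 219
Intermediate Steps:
L(g) = -8/g (L(g) = 2*(-4/g) = -8/g)
D(P) = -2 + 2*P² (D(P) = (P² + P*P) - 2 = (P² + P²) - 2 = 2*P² - 2 = -2 + 2*P²)
D(L((-3 + x(1, 6))²)) + 213 = (-2 + 2*(-8/(-3 + 1)²)²) + 213 = (-2 + 2*(-8/((-2)²))²) + 213 = (-2 + 2*(-8/4)²) + 213 = (-2 + 2*(-8*¼)²) + 213 = (-2 + 2*(-2)²) + 213 = (-2 + 2*4) + 213 = (-2 + 8) + 213 = 6 + 213 = 219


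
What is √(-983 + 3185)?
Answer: √2202 ≈ 46.925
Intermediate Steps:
√(-983 + 3185) = √2202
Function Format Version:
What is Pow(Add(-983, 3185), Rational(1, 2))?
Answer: Pow(2202, Rational(1, 2)) ≈ 46.925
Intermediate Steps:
Pow(Add(-983, 3185), Rational(1, 2)) = Pow(2202, Rational(1, 2))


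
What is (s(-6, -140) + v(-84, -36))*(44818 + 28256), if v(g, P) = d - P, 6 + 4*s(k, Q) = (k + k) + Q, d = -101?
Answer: -7636233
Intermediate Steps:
s(k, Q) = -3/2 + k/2 + Q/4 (s(k, Q) = -3/2 + ((k + k) + Q)/4 = -3/2 + (2*k + Q)/4 = -3/2 + (Q + 2*k)/4 = -3/2 + (k/2 + Q/4) = -3/2 + k/2 + Q/4)
v(g, P) = -101 - P
(s(-6, -140) + v(-84, -36))*(44818 + 28256) = ((-3/2 + (1/2)*(-6) + (1/4)*(-140)) + (-101 - 1*(-36)))*(44818 + 28256) = ((-3/2 - 3 - 35) + (-101 + 36))*73074 = (-79/2 - 65)*73074 = -209/2*73074 = -7636233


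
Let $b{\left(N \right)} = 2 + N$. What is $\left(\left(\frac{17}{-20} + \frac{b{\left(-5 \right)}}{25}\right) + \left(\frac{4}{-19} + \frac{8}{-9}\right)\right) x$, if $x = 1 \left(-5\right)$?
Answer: $\frac{35387}{3420} \approx 10.347$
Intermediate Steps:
$x = -5$
$\left(\left(\frac{17}{-20} + \frac{b{\left(-5 \right)}}{25}\right) + \left(\frac{4}{-19} + \frac{8}{-9}\right)\right) x = \left(\left(\frac{17}{-20} + \frac{2 - 5}{25}\right) + \left(\frac{4}{-19} + \frac{8}{-9}\right)\right) \left(-5\right) = \left(\left(17 \left(- \frac{1}{20}\right) - \frac{3}{25}\right) + \left(4 \left(- \frac{1}{19}\right) + 8 \left(- \frac{1}{9}\right)\right)\right) \left(-5\right) = \left(\left(- \frac{17}{20} - \frac{3}{25}\right) - \frac{188}{171}\right) \left(-5\right) = \left(- \frac{97}{100} - \frac{188}{171}\right) \left(-5\right) = \left(- \frac{35387}{17100}\right) \left(-5\right) = \frac{35387}{3420}$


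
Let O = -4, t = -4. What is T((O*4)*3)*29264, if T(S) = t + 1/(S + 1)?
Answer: -5530896/47 ≈ -1.1768e+5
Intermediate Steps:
T(S) = -4 + 1/(1 + S) (T(S) = -4 + 1/(S + 1) = -4 + 1/(1 + S))
T((O*4)*3)*29264 = ((-3 - 4*(-4*4)*3)/(1 - 4*4*3))*29264 = ((-3 - (-64)*3)/(1 - 16*3))*29264 = ((-3 - 4*(-48))/(1 - 48))*29264 = ((-3 + 192)/(-47))*29264 = -1/47*189*29264 = -189/47*29264 = -5530896/47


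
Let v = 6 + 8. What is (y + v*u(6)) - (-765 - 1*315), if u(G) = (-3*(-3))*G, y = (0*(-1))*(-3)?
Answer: 1836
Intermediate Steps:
v = 14
y = 0 (y = 0*(-3) = 0)
u(G) = 9*G
(y + v*u(6)) - (-765 - 1*315) = (0 + 14*(9*6)) - (-765 - 1*315) = (0 + 14*54) - (-765 - 315) = (0 + 756) - 1*(-1080) = 756 + 1080 = 1836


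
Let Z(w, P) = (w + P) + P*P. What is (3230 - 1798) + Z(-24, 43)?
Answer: 3300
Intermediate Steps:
Z(w, P) = P + w + P² (Z(w, P) = (P + w) + P² = P + w + P²)
(3230 - 1798) + Z(-24, 43) = (3230 - 1798) + (43 - 24 + 43²) = 1432 + (43 - 24 + 1849) = 1432 + 1868 = 3300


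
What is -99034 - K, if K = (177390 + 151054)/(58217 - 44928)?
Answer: -1316391270/13289 ≈ -99059.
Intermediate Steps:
K = 328444/13289 ≈ 24.715
-99034 - K = -99034 - 1*328444/13289 = -99034 - 328444/13289 = -1316391270/13289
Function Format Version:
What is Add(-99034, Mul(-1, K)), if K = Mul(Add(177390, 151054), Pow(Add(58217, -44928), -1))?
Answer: Rational(-1316391270, 13289) ≈ -99059.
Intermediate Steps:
K = Rational(328444, 13289) (K = Mul(328444, Pow(13289, -1)) = Mul(328444, Rational(1, 13289)) = Rational(328444, 13289) ≈ 24.715)
Add(-99034, Mul(-1, K)) = Add(-99034, Mul(-1, Rational(328444, 13289))) = Add(-99034, Rational(-328444, 13289)) = Rational(-1316391270, 13289)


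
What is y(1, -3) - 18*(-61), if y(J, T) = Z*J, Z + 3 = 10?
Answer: 1105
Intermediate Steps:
Z = 7 (Z = -3 + 10 = 7)
y(J, T) = 7*J
y(1, -3) - 18*(-61) = 7*1 - 18*(-61) = 7 + 1098 = 1105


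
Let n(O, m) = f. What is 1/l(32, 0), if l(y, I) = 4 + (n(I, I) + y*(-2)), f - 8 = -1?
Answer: -1/53 ≈ -0.018868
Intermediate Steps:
f = 7 (f = 8 - 1 = 7)
n(O, m) = 7
l(y, I) = 11 - 2*y (l(y, I) = 4 + (7 + y*(-2)) = 4 + (7 - 2*y) = 11 - 2*y)
1/l(32, 0) = 1/(11 - 2*32) = 1/(11 - 64) = 1/(-53) = -1/53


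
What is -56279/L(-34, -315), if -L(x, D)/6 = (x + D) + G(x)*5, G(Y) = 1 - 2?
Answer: -56279/2124 ≈ -26.497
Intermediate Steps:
G(Y) = -1
L(x, D) = 30 - 6*D - 6*x (L(x, D) = -6*((x + D) - 1*5) = -6*((D + x) - 5) = -6*(-5 + D + x) = 30 - 6*D - 6*x)
-56279/L(-34, -315) = -56279/(30 - 6*(-315) - 6*(-34)) = -56279/(30 + 1890 + 204) = -56279/2124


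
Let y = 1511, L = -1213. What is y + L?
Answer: 298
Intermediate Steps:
y + L = 1511 - 1213 = 298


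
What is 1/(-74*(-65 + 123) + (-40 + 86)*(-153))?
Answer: -1/11330 ≈ -8.8261e-5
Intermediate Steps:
1/(-74*(-65 + 123) + (-40 + 86)*(-153)) = 1/(-74*58 + 46*(-153)) = 1/(-4292 - 7038) = 1/(-11330) = -1/11330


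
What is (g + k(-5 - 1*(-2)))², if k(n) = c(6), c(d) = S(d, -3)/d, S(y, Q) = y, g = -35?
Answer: 1156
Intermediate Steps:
c(d) = 1 (c(d) = d/d = 1)
k(n) = 1
(g + k(-5 - 1*(-2)))² = (-35 + 1)² = (-34)² = 1156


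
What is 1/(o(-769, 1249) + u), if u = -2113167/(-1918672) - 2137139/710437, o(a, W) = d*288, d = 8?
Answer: 142241008/327452052469 ≈ 0.00043439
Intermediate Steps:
o(a, W) = 2304 (o(a, W) = 8*288 = 2304)
u = -271229963/142241008 (u = -2113167*(-1/1918672) - 2137139*1/710437 = 301881/274096 - 2137139/710437 = -271229963/142241008 ≈ -1.9068)
1/(o(-769, 1249) + u) = 1/(2304 - 271229963/142241008) = 1/(327452052469/142241008) = 142241008/327452052469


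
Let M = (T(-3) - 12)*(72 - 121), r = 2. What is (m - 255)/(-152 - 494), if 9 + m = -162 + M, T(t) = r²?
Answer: 1/19 ≈ 0.052632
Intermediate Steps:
T(t) = 4 (T(t) = 2² = 4)
M = 392 (M = (4 - 12)*(72 - 121) = -8*(-49) = 392)
m = 221 (m = -9 + (-162 + 392) = -9 + 230 = 221)
(m - 255)/(-152 - 494) = (221 - 255)/(-152 - 494) = -34/(-646) = -34*(-1/646) = 1/19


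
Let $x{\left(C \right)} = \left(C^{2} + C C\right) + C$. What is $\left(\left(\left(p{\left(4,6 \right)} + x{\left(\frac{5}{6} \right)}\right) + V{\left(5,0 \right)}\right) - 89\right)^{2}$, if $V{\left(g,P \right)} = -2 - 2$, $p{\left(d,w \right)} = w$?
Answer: $\frac{582169}{81} \approx 7187.3$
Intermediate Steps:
$V{\left(g,P \right)} = -4$ ($V{\left(g,P \right)} = -2 - 2 = -4$)
$x{\left(C \right)} = C + 2 C^{2}$ ($x{\left(C \right)} = \left(C^{2} + C^{2}\right) + C = 2 C^{2} + C = C + 2 C^{2}$)
$\left(\left(\left(p{\left(4,6 \right)} + x{\left(\frac{5}{6} \right)}\right) + V{\left(5,0 \right)}\right) - 89\right)^{2} = \left(\left(\left(6 + \frac{5}{6} \left(1 + 2 \cdot \frac{5}{6}\right)\right) - 4\right) - 89\right)^{2} = \left(\left(\left(6 + 5 \cdot \frac{1}{6} \left(1 + 2 \cdot 5 \cdot \frac{1}{6}\right)\right) - 4\right) - 89\right)^{2} = \left(\left(\left(6 + \frac{5 \left(1 + 2 \cdot \frac{5}{6}\right)}{6}\right) - 4\right) - 89\right)^{2} = \left(\left(\left(6 + \frac{5 \left(1 + \frac{5}{3}\right)}{6}\right) - 4\right) - 89\right)^{2} = \left(\left(\left(6 + \frac{5}{6} \cdot \frac{8}{3}\right) - 4\right) - 89\right)^{2} = \left(\left(\left(6 + \frac{20}{9}\right) - 4\right) - 89\right)^{2} = \left(\left(\frac{74}{9} - 4\right) - 89\right)^{2} = \left(\frac{38}{9} - 89\right)^{2} = \left(- \frac{763}{9}\right)^{2} = \frac{582169}{81}$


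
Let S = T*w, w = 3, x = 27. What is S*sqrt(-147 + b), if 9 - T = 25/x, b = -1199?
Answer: 218*I*sqrt(1346)/9 ≈ 888.66*I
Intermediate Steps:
T = 218/27 (T = 9 - 25/27 = 218/27 ≈ 8.0741)
S = 218/9 (S = (218/27)*3 = 218/9 ≈ 24.222)
S*sqrt(-147 + b) = 218*sqrt(-147 - 1199)/9 = 218*sqrt(-1346)/9 = 218*(I*sqrt(1346))/9 = 218*I*sqrt(1346)/9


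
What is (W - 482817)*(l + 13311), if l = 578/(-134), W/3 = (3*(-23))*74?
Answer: -444111262980/67 ≈ -6.6285e+9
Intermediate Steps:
W = -15318 (W = 3*((3*(-23))*74) = 3*(-69*74) = 3*(-5106) = -15318)
l = -289/67 (l = -1/134*578 = -289/67 ≈ -4.3134)
(W - 482817)*(l + 13311) = (-15318 - 482817)*(-289/67 + 13311) = -498135*891548/67 = -444111262980/67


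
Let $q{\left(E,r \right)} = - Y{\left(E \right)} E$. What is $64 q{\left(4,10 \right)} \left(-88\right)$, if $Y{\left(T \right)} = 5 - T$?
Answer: $22528$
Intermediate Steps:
$q{\left(E,r \right)} = - E \left(5 - E\right)$ ($q{\left(E,r \right)} = - \left(5 - E\right) E = - E \left(5 - E\right)$)
$64 q{\left(4,10 \right)} \left(-88\right) = 64 \cdot 4 \left(-5 + 4\right) \left(-88\right) = 64 \cdot 4 \left(-1\right) \left(-88\right) = 64 \left(-4\right) \left(-88\right) = \left(-256\right) \left(-88\right) = 22528$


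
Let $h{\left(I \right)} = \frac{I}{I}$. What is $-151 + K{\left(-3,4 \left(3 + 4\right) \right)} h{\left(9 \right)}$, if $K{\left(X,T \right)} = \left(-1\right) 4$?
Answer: $-155$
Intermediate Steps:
$K{\left(X,T \right)} = -4$
$h{\left(I \right)} = 1$
$-151 + K{\left(-3,4 \left(3 + 4\right) \right)} h{\left(9 \right)} = -151 - 4 = -155$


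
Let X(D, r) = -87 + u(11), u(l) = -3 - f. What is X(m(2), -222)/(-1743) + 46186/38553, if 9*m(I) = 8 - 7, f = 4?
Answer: 28042060/22399293 ≈ 1.2519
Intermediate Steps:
u(l) = -7 (u(l) = -3 - 1*4 = -3 - 4 = -7)
m(I) = ⅑ (m(I) = (8 - 7)/9 = (⅑)*1 = ⅑)
X(D, r) = -94 (X(D, r) = -87 - 7 = -94)
X(m(2), -222)/(-1743) + 46186/38553 = -94/(-1743) + 46186/38553 = -94*(-1/1743) + 46186*(1/38553) = 94/1743 + 46186/38553 = 28042060/22399293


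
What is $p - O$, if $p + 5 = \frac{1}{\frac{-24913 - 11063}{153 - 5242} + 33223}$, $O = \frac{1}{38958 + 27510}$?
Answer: $- \frac{56201124747991}{11240258779164} \approx -5.0$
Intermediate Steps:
$O = \frac{1}{66468} \approx 1.5045 \cdot 10^{-5}$
$p = - \frac{845534026}{169107823}$ ($p = -5 + \frac{1}{\frac{-24913 - 11063}{153 - 5242} + 33223} = -5 + \frac{1}{- \frac{35976}{-5089} + 33223} = -5 + \frac{1}{\left(-35976\right) \left(- \frac{1}{5089}\right) + 33223} = -5 + \frac{1}{\frac{35976}{5089} + 33223} = -5 + \frac{1}{\frac{169107823}{5089}} = -5 + \frac{5089}{169107823} = - \frac{845534026}{169107823} \approx -5.0$)
$p - O = - \frac{845534026}{169107823} - \frac{1}{66468} = - \frac{56201124747991}{11240258779164}$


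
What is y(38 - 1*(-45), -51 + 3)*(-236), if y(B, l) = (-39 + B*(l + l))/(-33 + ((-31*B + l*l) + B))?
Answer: -629884/73 ≈ -8628.5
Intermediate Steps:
y(B, l) = (-39 + 2*B*l)/(-33 + l² - 30*B) (y(B, l) = (-39 + B*(2*l))/(-33 + ((-31*B + l²) + B)) = (-39 + 2*B*l)/(-33 + ((l² - 31*B) + B)) = (-39 + 2*B*l)/(-33 + (l² - 30*B)) = (-39 + 2*B*l)/(-33 + l² - 30*B))
y(38 - 1*(-45), -51 + 3)*(-236) = ((39 - 2*(38 - 1*(-45))*(-51 + 3))/(33 - (-51 + 3)² + 30*(38 - 1*(-45))))*(-236) = ((39 - 2*(38 + 45)*(-48))/(33 - 1*(-48)² + 30*(38 + 45)))*(-236) = ((39 - 2*83*(-48))/(33 - 1*2304 + 30*83))*(-236) = ((39 + 7968)/(33 - 2304 + 2490))*(-236) = (8007/219)*(-236) = ((1/219)*8007)*(-236) = (2669/73)*(-236) = -629884/73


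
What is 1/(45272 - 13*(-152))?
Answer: 1/47248 ≈ 2.1165e-5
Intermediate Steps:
1/(45272 - 13*(-152)) = 1/(45272 + 1976) = 1/47248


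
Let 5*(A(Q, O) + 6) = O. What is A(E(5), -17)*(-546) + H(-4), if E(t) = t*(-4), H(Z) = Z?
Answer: 25642/5 ≈ 5128.4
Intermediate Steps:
E(t) = -4*t
A(Q, O) = -6 + O/5
A(E(5), -17)*(-546) + H(-4) = (-6 + (⅕)*(-17))*(-546) - 4 = (-6 - 17/5)*(-546) - 4 = -47/5*(-546) - 4 = 25662/5 - 4 = 25642/5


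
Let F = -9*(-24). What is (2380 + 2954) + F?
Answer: 5550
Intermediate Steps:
F = 216
(2380 + 2954) + F = (2380 + 2954) + 216 = 5334 + 216 = 5550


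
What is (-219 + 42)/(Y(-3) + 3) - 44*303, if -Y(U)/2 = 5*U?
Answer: -146711/11 ≈ -13337.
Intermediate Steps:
Y(U) = -10*U
(-219 + 42)/(Y(-3) + 3) - 44*303 = (-219 + 42)/(-10*(-3) + 3) - 44*303 = -177/(30 + 3) - 13332 = -177/33 - 13332 = -177*1/33 - 13332 = -59/11 - 13332 = -146711/11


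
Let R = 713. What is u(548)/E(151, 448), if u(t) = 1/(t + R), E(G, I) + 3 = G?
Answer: 1/186628 ≈ 5.3583e-6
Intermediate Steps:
E(G, I) = -3 + G
u(t) = 1/(713 + t) (u(t) = 1/(t + 713) = 1/(713 + t))
u(548)/E(151, 448) = 1/((713 + 548)*(-3 + 151)) = 1/(1261*148) = (1/1261)*(1/148) = 1/186628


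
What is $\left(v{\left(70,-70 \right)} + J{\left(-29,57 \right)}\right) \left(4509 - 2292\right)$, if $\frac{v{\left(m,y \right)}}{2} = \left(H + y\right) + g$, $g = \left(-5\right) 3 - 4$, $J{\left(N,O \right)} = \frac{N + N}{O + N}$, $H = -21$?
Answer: $- \frac{6892653}{14} \approx -4.9233 \cdot 10^{5}$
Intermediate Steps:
$J{\left(N,O \right)} = \frac{2 N}{N + O}$
$g = -19$ ($g = -15 - 4 = -19$)
$v{\left(m,y \right)} = -80 + 2 y$ ($v{\left(m,y \right)} = 2 \left(\left(-21 + y\right) - 19\right) = 2 \left(-40 + y\right) = -80 + 2 y$)
$\left(v{\left(70,-70 \right)} + J{\left(-29,57 \right)}\right) \left(4509 - 2292\right) = \left(\left(-80 + 2 \left(-70\right)\right) + 2 \left(-29\right) \frac{1}{-29 + 57}\right) \left(4509 - 2292\right) = \left(\left(-80 - 140\right) + 2 \left(-29\right) \frac{1}{28}\right) 2217 = \left(-220 + 2 \left(-29\right) \frac{1}{28}\right) 2217 = \left(-220 - \frac{29}{14}\right) 2217 = \left(- \frac{3109}{14}\right) 2217 = - \frac{6892653}{14}$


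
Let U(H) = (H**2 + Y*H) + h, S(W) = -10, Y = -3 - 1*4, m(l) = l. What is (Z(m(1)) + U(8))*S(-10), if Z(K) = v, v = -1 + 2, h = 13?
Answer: -220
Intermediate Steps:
Y = -7 (Y = -3 - 4 = -7)
U(H) = 13 + H**2 - 7*H (U(H) = (H**2 - 7*H) + 13 = 13 + H**2 - 7*H)
v = 1
Z(K) = 1
(Z(m(1)) + U(8))*S(-10) = (1 + (13 + 8**2 - 7*8))*(-10) = (1 + (13 + 64 - 56))*(-10) = (1 + 21)*(-10) = 22*(-10) = -220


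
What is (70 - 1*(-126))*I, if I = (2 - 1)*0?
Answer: 0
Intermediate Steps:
I = 0 (I = 1*0 = 0)
(70 - 1*(-126))*I = (70 - 1*(-126))*0 = (70 + 126)*0 = 196*0 = 0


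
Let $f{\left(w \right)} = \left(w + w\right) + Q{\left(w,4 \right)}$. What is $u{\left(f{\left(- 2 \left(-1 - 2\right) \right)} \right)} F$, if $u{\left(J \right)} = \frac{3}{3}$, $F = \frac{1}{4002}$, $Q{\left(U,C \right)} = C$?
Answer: $\frac{1}{4002} \approx 0.00024988$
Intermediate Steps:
$f{\left(w \right)} = 4 + 2 w$ ($f{\left(w \right)} = \left(w + w\right) + 4 = 2 w + 4 = 4 + 2 w$)
$F = \frac{1}{4002} \approx 0.00024988$
$u{\left(J \right)} = 1$ ($u{\left(J \right)} = 3 \cdot \frac{1}{3} = 1$)
$u{\left(f{\left(- 2 \left(-1 - 2\right) \right)} \right)} F = 1 \cdot \frac{1}{4002} = \frac{1}{4002}$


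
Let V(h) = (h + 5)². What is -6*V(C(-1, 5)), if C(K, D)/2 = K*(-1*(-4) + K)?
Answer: -6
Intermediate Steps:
C(K, D) = 2*K*(4 + K) (C(K, D) = 2*(K*(-1*(-4) + K)) = 2*(K*(4 + K)) = 2*K*(4 + K))
V(h) = (5 + h)²
-6*V(C(-1, 5)) = -6*(5 + 2*(-1)*(4 - 1))² = -6*(5 + 2*(-1)*3)² = -6*(5 - 6)² = -6*(-1)² = -6*1 = -6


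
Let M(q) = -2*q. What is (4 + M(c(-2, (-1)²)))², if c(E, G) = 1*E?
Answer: 64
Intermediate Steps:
c(E, G) = E
(4 + M(c(-2, (-1)²)))² = (4 - 2*(-2))² = (4 + 4)² = 8² = 64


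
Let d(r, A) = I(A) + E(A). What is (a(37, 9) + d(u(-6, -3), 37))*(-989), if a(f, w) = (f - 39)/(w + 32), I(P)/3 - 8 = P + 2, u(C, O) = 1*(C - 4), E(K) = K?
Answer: -7215744/41 ≈ -1.7599e+5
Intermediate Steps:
u(C, O) = -4 + C (u(C, O) = 1*(-4 + C) = -4 + C)
I(P) = 30 + 3*P (I(P) = 24 + 3*(P + 2) = 24 + 3*(2 + P) = 24 + (6 + 3*P) = 30 + 3*P)
a(f, w) = (-39 + f)/(32 + w)
d(r, A) = 30 + 4*A (d(r, A) = (30 + 3*A) + A = 30 + 4*A)
(a(37, 9) + d(u(-6, -3), 37))*(-989) = ((-39 + 37)/(32 + 9) + (30 + 4*37))*(-989) = (-2/41 + (30 + 148))*(-989) = ((1/41)*(-2) + 178)*(-989) = (-2/41 + 178)*(-989) = (7296/41)*(-989) = -7215744/41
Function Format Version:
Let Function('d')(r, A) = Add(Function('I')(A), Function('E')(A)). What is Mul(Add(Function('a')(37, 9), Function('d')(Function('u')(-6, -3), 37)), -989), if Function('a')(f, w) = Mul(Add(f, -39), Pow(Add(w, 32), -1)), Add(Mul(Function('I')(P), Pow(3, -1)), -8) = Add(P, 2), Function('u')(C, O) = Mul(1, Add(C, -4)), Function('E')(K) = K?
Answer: Rational(-7215744, 41) ≈ -1.7599e+5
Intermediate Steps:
Function('u')(C, O) = Add(-4, C) (Function('u')(C, O) = Mul(1, Add(-4, C)) = Add(-4, C))
Function('I')(P) = Add(30, Mul(3, P)) (Function('I')(P) = Add(24, Mul(3, Add(P, 2))) = Add(24, Mul(3, Add(2, P))) = Add(24, Add(6, Mul(3, P))) = Add(30, Mul(3, P)))
Function('a')(f, w) = Mul(Pow(Add(32, w), -1), Add(-39, f)) (Function('a')(f, w) = Mul(Add(-39, f), Pow(Add(32, w), -1)) = Mul(Pow(Add(32, w), -1), Add(-39, f)))
Function('d')(r, A) = Add(30, Mul(4, A)) (Function('d')(r, A) = Add(Add(30, Mul(3, A)), A) = Add(30, Mul(4, A)))
Mul(Add(Function('a')(37, 9), Function('d')(Function('u')(-6, -3), 37)), -989) = Mul(Add(Mul(Pow(Add(32, 9), -1), Add(-39, 37)), Add(30, Mul(4, 37))), -989) = Mul(Add(Mul(Pow(41, -1), -2), Add(30, 148)), -989) = Mul(Add(Mul(Rational(1, 41), -2), 178), -989) = Mul(Add(Rational(-2, 41), 178), -989) = Mul(Rational(7296, 41), -989) = Rational(-7215744, 41)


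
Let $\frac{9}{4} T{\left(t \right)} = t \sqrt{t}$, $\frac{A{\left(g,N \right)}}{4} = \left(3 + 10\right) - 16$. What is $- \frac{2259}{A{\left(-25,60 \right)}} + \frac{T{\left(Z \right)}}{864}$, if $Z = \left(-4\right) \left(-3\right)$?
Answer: $\frac{753}{4} + \frac{\sqrt{3}}{81} \approx 188.27$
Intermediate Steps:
$A{\left(g,N \right)} = -12$ ($A{\left(g,N \right)} = 4 \left(\left(3 + 10\right) - 16\right) = 4 \left(13 - 16\right) = 4 \left(-3\right) = -12$)
$Z = 12$
$T{\left(t \right)} = \frac{4 t^{\frac{3}{2}}}{9}$ ($T{\left(t \right)} = \frac{4 t \sqrt{t}}{9} = \frac{4 t^{\frac{3}{2}}}{9}$)
$- \frac{2259}{A{\left(-25,60 \right)}} + \frac{T{\left(Z \right)}}{864} = - \frac{2259}{-12} + \frac{\frac{4}{9} \cdot 12^{\frac{3}{2}}}{864} = \left(-2259\right) \left(- \frac{1}{12}\right) + \frac{4 \cdot 24 \sqrt{3}}{9} \cdot \frac{1}{864} = \frac{753}{4} + \frac{32 \sqrt{3}}{3} \cdot \frac{1}{864} = \frac{753}{4} + \frac{\sqrt{3}}{81}$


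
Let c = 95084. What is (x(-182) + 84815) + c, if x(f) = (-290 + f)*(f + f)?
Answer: 351707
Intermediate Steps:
x(f) = 2*f*(-290 + f) (x(f) = (-290 + f)*(2*f) = 2*f*(-290 + f))
(x(-182) + 84815) + c = (2*(-182)*(-290 - 182) + 84815) + 95084 = (2*(-182)*(-472) + 84815) + 95084 = (171808 + 84815) + 95084 = 256623 + 95084 = 351707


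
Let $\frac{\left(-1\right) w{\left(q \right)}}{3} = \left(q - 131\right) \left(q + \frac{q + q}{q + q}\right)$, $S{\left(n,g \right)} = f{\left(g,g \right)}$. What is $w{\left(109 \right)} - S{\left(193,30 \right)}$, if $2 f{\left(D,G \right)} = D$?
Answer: $7245$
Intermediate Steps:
$f{\left(D,G \right)} = \frac{D}{2}$
$S{\left(n,g \right)} = \frac{g}{2}$
$w{\left(q \right)} = - 3 \left(1 + q\right) \left(-131 + q\right)$ ($w{\left(q \right)} = - 3 \left(q - 131\right) \left(q + \frac{q + q}{q + q}\right) = - 3 \left(-131 + q\right) \left(q + \frac{2 q}{2 q}\right) = - 3 \left(-131 + q\right) \left(q + 2 q \frac{1}{2 q}\right) = - 3 \left(-131 + q\right) \left(q + 1\right) = - 3 \left(-131 + q\right) \left(1 + q\right) = - 3 \left(1 + q\right) \left(-131 + q\right)$)
$w{\left(109 \right)} - S{\left(193,30 \right)} = \left(393 - 3 \cdot 109^{2} + 390 \cdot 109\right) - \frac{1}{2} \cdot 30 = \left(393 - 35643 + 42510\right) - 15 = 7260 - 15 = 7245$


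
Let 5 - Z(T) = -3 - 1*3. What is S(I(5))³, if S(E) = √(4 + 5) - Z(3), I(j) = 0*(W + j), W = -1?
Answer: -512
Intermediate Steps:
I(j) = 0 (I(j) = 0*(-1 + j) = 0)
Z(T) = 11 (Z(T) = 5 - (-3 - 1*3) = 5 - (-3 - 3) = 5 - 1*(-6) = 5 + 6 = 11)
S(E) = -8 (S(E) = √(4 + 5) - 1*11 = √9 - 11 = 3 - 11 = -8)
S(I(5))³ = (-8)³ = -512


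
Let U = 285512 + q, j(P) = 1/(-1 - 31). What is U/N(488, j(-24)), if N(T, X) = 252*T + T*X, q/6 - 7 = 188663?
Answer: 5670128/491843 ≈ 11.528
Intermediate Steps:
j(P) = -1/32 (j(P) = 1/(-32) = -1/32)
q = 1132020 (q = 42 + 6*188663 = 42 + 1131978 = 1132020)
U = 1417532 (U = 285512 + 1132020 = 1417532)
U/N(488, j(-24)) = 1417532/((488*(252 - 1/32))) = 1417532/((488*(8063/32))) = 1417532/(491843/4) = 1417532*(4/491843) = 5670128/491843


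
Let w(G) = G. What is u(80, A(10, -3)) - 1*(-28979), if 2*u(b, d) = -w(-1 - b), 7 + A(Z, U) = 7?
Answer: 58039/2 ≈ 29020.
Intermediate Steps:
A(Z, U) = 0 (A(Z, U) = -7 + 7 = 0)
u(b, d) = 1/2 + b/2 (u(b, d) = (-(-1 - b))/2 = (1 + b)/2 = 1/2 + b/2)
u(80, A(10, -3)) - 1*(-28979) = (1/2 + (1/2)*80) - 1*(-28979) = (1/2 + 40) + 28979 = 81/2 + 28979 = 58039/2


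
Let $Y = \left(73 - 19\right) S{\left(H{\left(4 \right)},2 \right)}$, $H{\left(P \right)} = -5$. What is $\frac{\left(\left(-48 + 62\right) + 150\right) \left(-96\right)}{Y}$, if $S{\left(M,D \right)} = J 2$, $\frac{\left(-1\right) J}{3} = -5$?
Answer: $- \frac{1312}{135} \approx -9.7185$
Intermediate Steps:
$J = 15$ ($J = \left(-3\right) \left(-5\right) = 15$)
$S{\left(M,D \right)} = 30$ ($S{\left(M,D \right)} = 15 \cdot 2 = 30$)
$Y = 1620$ ($Y = \left(73 - 19\right) 30 = 54 \cdot 30 = 1620$)
$\frac{\left(\left(-48 + 62\right) + 150\right) \left(-96\right)}{Y} = \frac{\left(\left(-48 + 62\right) + 150\right) \left(-96\right)}{1620} = \left(14 + 150\right) \left(-96\right) \frac{1}{1620} = 164 \left(-96\right) \frac{1}{1620} = \left(-15744\right) \frac{1}{1620} = - \frac{1312}{135}$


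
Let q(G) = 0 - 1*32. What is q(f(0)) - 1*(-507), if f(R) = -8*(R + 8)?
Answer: 475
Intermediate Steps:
f(R) = -64 - 8*R (f(R) = -8*(8 + R) = -64 - 8*R)
q(G) = -32 (q(G) = 0 - 32 = -32)
q(f(0)) - 1*(-507) = -32 - 1*(-507) = -32 + 507 = 475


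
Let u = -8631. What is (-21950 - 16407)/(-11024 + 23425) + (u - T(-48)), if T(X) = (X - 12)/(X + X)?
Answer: -856633109/99208 ≈ -8634.7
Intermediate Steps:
T(X) = (-12 + X)/(2*X) (T(X) = (-12 + X)/((2*X)) = (-12 + X)*(1/(2*X)) = (-12 + X)/(2*X))
(-21950 - 16407)/(-11024 + 23425) + (u - T(-48)) = (-21950 - 16407)/(-11024 + 23425) + (-8631 - (-12 - 48)/(2*(-48))) = -38357/12401 + (-8631 - (-1)*(-60)/(2*48)) = -38357*1/12401 + (-8631 - 1*5/8) = -38357/12401 + (-8631 - 5/8) = -38357/12401 - 69053/8 = -856633109/99208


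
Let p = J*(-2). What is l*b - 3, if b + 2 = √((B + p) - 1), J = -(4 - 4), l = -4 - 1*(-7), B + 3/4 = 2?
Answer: -15/2 ≈ -7.5000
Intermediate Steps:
B = 5/4 (B = -¾ + 2 = 5/4 ≈ 1.2500)
l = 3 (l = -4 + 7 = 3)
J = 0 (J = -1*0 = 0)
p = 0 (p = 0*(-2) = 0)
b = -3/2 (b = -2 + √((5/4 + 0) - 1) = -2 + √(5/4 - 1) = -2 + √(¼) = -2 + ½ = -3/2 ≈ -1.5000)
l*b - 3 = 3*(-3/2) - 3 = -9/2 - 3 = -15/2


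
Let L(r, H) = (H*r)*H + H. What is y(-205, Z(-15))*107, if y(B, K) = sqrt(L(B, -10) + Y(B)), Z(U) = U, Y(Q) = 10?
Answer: 1070*I*sqrt(205) ≈ 15320.0*I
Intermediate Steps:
L(r, H) = H + r*H**2 (L(r, H) = r*H**2 + H = H + r*H**2)
y(B, K) = 10*sqrt(B) (y(B, K) = sqrt(-10*(1 - 10*B) + 10) = sqrt((-10 + 100*B) + 10) = sqrt(100*B) = 10*sqrt(B))
y(-205, Z(-15))*107 = (10*sqrt(-205))*107 = (10*(I*sqrt(205)))*107 = (10*I*sqrt(205))*107 = 1070*I*sqrt(205)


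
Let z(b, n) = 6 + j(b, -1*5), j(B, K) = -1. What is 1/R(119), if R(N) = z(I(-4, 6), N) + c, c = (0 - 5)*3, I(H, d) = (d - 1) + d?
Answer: -⅒ ≈ -0.10000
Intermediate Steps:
I(H, d) = -1 + 2*d (I(H, d) = (-1 + d) + d = -1 + 2*d)
z(b, n) = 5 (z(b, n) = 6 - 1 = 5)
c = -15 (c = -5*3 = -15)
R(N) = -10 (R(N) = 5 - 15 = -10)
1/R(119) = 1/(-10) = -⅒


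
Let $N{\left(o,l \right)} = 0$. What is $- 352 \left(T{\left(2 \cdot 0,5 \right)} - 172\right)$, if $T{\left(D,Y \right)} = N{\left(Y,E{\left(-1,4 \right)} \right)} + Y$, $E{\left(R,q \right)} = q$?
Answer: $58784$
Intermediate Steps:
$T{\left(D,Y \right)} = Y$ ($T{\left(D,Y \right)} = 0 + Y = Y$)
$- 352 \left(T{\left(2 \cdot 0,5 \right)} - 172\right) = - 352 \left(5 - 172\right) = \left(-352\right) \left(-167\right) = 58784$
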